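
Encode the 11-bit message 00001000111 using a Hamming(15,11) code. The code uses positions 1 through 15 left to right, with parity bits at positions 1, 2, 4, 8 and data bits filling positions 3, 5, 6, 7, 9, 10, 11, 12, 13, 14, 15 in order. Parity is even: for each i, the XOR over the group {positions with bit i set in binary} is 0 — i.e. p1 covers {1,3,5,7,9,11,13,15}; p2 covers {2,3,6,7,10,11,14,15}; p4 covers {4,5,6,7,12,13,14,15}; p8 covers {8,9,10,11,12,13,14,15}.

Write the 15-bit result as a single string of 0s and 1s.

100100001000111

Place data at non-parity positions: p1 p2 0 p4 0 0 0 p8 1 0 0 0 1 1 1
p1 (pos 1,3,5,7,9,11,13,15): XOR of data positions = 0⊕0⊕0⊕1⊕0⊕1⊕1 = 1
p2 (pos 2,3,6,7,10,11,14,15): XOR of data positions = 0⊕0⊕0⊕0⊕0⊕1⊕1 = 0
p4 (pos 4,5,6,7,12,13,14,15): XOR of data positions = 0⊕0⊕0⊕0⊕1⊕1⊕1 = 1
p8 (pos 8,9,10,11,12,13,14,15): XOR of data positions = 1⊕0⊕0⊕0⊕1⊕1⊕1 = 0
Codeword: 100100001000111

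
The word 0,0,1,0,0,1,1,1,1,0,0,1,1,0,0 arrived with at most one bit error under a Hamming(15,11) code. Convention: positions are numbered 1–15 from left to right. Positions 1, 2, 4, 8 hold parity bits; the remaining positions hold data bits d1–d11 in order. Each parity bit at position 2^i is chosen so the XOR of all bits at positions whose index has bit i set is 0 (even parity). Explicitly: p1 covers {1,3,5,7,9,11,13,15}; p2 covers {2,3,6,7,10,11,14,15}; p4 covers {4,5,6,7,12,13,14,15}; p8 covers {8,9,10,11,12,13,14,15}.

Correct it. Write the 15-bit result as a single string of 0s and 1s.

011001111001100

s1 (pos 1,3,5,7,9,11,13,15): 0⊕1⊕0⊕1⊕1⊕0⊕1⊕0 = 0
s2 (pos 2,3,6,7,10,11,14,15): 0⊕1⊕1⊕1⊕0⊕0⊕0⊕0 = 1
s4 (pos 4,5,6,7,12,13,14,15): 0⊕0⊕1⊕1⊕1⊕1⊕0⊕0 = 0
s8 (pos 8,9,10,11,12,13,14,15): 1⊕1⊕0⊕0⊕1⊕1⊕0⊕0 = 0
Syndrome s8…s1 = 0010 → error at position 2.
Flip position 2: 001001111001100 → 011001111001100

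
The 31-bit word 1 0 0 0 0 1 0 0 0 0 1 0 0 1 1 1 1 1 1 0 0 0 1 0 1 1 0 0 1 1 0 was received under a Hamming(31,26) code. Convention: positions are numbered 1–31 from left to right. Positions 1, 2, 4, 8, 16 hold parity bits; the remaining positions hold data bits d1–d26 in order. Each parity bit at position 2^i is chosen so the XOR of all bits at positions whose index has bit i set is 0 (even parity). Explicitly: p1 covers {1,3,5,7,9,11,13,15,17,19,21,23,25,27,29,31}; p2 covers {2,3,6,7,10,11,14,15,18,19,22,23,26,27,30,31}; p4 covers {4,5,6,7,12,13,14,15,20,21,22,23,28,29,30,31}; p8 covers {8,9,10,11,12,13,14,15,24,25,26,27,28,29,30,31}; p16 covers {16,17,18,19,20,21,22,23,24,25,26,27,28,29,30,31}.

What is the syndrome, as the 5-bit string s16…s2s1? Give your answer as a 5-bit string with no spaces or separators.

11010

s1 (pos 1,3,5,7,9,11,13,15,17,19,21,23,25,27,29,31): 1⊕0⊕0⊕0⊕0⊕1⊕0⊕1⊕1⊕1⊕0⊕1⊕1⊕0⊕1⊕0 = 0
s2 (pos 2,3,6,7,10,11,14,15,18,19,22,23,26,27,30,31): 0⊕0⊕1⊕0⊕0⊕1⊕1⊕1⊕1⊕1⊕0⊕1⊕1⊕0⊕1⊕0 = 1
s4 (pos 4,5,6,7,12,13,14,15,20,21,22,23,28,29,30,31): 0⊕0⊕1⊕0⊕0⊕0⊕1⊕1⊕0⊕0⊕0⊕1⊕0⊕1⊕1⊕0 = 0
s8 (pos 8,9,10,11,12,13,14,15,24,25,26,27,28,29,30,31): 0⊕0⊕0⊕1⊕0⊕0⊕1⊕1⊕0⊕1⊕1⊕0⊕0⊕1⊕1⊕0 = 1
s16 (pos 16,17,18,19,20,21,22,23,24,25,26,27,28,29,30,31): 1⊕1⊕1⊕1⊕0⊕0⊕0⊕1⊕0⊕1⊕1⊕0⊕0⊕1⊕1⊕0 = 1
Syndrome s16…s1 = 11010 → error at position 26.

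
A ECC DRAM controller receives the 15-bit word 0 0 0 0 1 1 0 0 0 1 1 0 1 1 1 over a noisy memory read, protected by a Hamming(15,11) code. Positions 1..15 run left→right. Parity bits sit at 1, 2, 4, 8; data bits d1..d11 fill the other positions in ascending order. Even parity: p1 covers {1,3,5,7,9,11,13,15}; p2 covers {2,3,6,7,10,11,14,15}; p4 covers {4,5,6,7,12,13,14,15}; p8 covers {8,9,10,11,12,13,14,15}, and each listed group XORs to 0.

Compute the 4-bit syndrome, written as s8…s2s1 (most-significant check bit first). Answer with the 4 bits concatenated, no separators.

s1 (pos 1,3,5,7,9,11,13,15): 0⊕0⊕1⊕0⊕0⊕1⊕1⊕1 = 0
s2 (pos 2,3,6,7,10,11,14,15): 0⊕0⊕1⊕0⊕1⊕1⊕1⊕1 = 1
s4 (pos 4,5,6,7,12,13,14,15): 0⊕1⊕1⊕0⊕0⊕1⊕1⊕1 = 1
s8 (pos 8,9,10,11,12,13,14,15): 0⊕0⊕1⊕1⊕0⊕1⊕1⊕1 = 1
Syndrome s8…s1 = 1110 → error at position 14.

1110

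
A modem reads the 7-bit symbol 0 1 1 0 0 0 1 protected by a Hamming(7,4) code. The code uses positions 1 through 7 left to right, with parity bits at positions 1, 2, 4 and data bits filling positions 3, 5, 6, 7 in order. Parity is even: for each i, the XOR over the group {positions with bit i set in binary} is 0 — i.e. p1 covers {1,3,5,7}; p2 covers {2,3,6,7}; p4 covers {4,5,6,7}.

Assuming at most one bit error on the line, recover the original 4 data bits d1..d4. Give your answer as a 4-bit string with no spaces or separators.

s1 (pos 1,3,5,7): 0⊕1⊕0⊕1 = 0
s2 (pos 2,3,6,7): 1⊕1⊕0⊕1 = 1
s4 (pos 4,5,6,7): 0⊕0⊕0⊕1 = 1
Syndrome s4…s1 = 110 → error at position 6.
Flip position 6: 0110001 → 0110011
Read data bits from positions 3,5,6,7: 1011

1011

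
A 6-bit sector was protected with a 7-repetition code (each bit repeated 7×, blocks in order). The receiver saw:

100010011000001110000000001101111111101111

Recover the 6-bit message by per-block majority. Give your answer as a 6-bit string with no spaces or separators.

Block 1 (1000100): 2 ones → 0
Block 2 (1100000): 2 ones → 0
Block 3 (1110000): 3 ones → 0
Block 4 (0000011): 2 ones → 0
Block 5 (0111111): 6 ones → 1
Block 6 (1101111): 6 ones → 1

000011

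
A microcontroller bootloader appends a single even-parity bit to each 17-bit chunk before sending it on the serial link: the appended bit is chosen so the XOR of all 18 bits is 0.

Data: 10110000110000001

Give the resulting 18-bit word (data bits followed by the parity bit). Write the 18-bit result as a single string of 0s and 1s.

XOR of the 17 data bits: 1⊕0⊕1⊕1⊕0⊕0⊕0⊕0⊕1⊕1⊕0⊕0⊕0⊕0⊕0⊕0⊕1 = 0
Parity bit = 0 (so all 18 bits XOR to 0).

101100001100000010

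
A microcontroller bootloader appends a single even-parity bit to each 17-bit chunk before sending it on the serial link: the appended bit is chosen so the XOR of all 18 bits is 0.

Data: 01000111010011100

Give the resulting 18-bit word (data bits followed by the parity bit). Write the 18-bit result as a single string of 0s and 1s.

010001110100111000

XOR of the 17 data bits: 0⊕1⊕0⊕0⊕0⊕1⊕1⊕1⊕0⊕1⊕0⊕0⊕1⊕1⊕1⊕0⊕0 = 0
Parity bit = 0 (so all 18 bits XOR to 0).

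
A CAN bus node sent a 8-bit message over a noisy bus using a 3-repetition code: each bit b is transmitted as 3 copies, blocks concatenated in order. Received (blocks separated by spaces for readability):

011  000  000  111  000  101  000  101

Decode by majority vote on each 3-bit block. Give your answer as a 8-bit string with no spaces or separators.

Block 1 (011): 2 ones → 1
Block 2 (000): 0 ones → 0
Block 3 (000): 0 ones → 0
Block 4 (111): 3 ones → 1
Block 5 (000): 0 ones → 0
Block 6 (101): 2 ones → 1
Block 7 (000): 0 ones → 0
Block 8 (101): 2 ones → 1

10010101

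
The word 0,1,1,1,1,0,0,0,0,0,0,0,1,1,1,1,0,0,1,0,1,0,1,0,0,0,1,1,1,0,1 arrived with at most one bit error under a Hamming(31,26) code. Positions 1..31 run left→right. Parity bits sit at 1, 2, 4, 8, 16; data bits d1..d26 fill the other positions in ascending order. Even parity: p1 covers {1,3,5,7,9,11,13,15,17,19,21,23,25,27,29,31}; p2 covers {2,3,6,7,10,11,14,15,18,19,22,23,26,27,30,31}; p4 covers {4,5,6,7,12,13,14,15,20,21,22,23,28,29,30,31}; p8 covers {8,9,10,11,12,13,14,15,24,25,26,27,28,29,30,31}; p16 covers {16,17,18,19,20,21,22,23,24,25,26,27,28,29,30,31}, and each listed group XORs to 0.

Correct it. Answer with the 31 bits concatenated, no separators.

0111100100001111001010100011101

s1 (pos 1,3,5,7,9,11,13,15,17,19,21,23,25,27,29,31): 0⊕1⊕1⊕0⊕0⊕0⊕1⊕1⊕0⊕1⊕1⊕1⊕0⊕1⊕1⊕1 = 0
s2 (pos 2,3,6,7,10,11,14,15,18,19,22,23,26,27,30,31): 1⊕1⊕0⊕0⊕0⊕0⊕1⊕1⊕0⊕1⊕0⊕1⊕0⊕1⊕0⊕1 = 0
s4 (pos 4,5,6,7,12,13,14,15,20,21,22,23,28,29,30,31): 1⊕1⊕0⊕0⊕0⊕1⊕1⊕1⊕0⊕1⊕0⊕1⊕1⊕1⊕0⊕1 = 0
s8 (pos 8,9,10,11,12,13,14,15,24,25,26,27,28,29,30,31): 0⊕0⊕0⊕0⊕0⊕1⊕1⊕1⊕0⊕0⊕0⊕1⊕1⊕1⊕0⊕1 = 1
s16 (pos 16,17,18,19,20,21,22,23,24,25,26,27,28,29,30,31): 1⊕0⊕0⊕1⊕0⊕1⊕0⊕1⊕0⊕0⊕0⊕1⊕1⊕1⊕0⊕1 = 0
Syndrome s16…s1 = 01000 → error at position 8.
Flip position 8: 0111100000001111001010100011101 → 0111100100001111001010100011101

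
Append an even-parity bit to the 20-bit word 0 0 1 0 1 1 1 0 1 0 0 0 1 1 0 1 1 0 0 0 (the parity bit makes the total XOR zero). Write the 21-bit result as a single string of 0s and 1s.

001011101000110110001

XOR of the 20 data bits: 0⊕0⊕1⊕0⊕1⊕1⊕1⊕0⊕1⊕0⊕0⊕0⊕1⊕1⊕0⊕1⊕1⊕0⊕0⊕0 = 1
Parity bit = 1 (so all 21 bits XOR to 0).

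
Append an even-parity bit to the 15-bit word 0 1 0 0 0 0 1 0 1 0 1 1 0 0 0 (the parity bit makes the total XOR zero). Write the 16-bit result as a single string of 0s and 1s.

XOR of the 15 data bits: 0⊕1⊕0⊕0⊕0⊕0⊕1⊕0⊕1⊕0⊕1⊕1⊕0⊕0⊕0 = 1
Parity bit = 1 (so all 16 bits XOR to 0).

0100001010110001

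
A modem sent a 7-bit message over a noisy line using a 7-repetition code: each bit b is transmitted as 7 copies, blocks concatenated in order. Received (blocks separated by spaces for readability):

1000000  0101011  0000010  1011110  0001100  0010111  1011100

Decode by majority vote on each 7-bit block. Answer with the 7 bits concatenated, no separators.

Block 1 (1000000): 1 one → 0
Block 2 (0101011): 4 ones → 1
Block 3 (0000010): 1 one → 0
Block 4 (1011110): 5 ones → 1
Block 5 (0001100): 2 ones → 0
Block 6 (0010111): 4 ones → 1
Block 7 (1011100): 4 ones → 1

0101011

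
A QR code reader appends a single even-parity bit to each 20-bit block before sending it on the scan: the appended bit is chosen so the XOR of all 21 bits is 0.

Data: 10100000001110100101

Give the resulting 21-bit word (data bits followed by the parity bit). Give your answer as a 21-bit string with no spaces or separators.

XOR of the 20 data bits: 1⊕0⊕1⊕0⊕0⊕0⊕0⊕0⊕0⊕0⊕1⊕1⊕1⊕0⊕1⊕0⊕0⊕1⊕0⊕1 = 0
Parity bit = 0 (so all 21 bits XOR to 0).

101000000011101001010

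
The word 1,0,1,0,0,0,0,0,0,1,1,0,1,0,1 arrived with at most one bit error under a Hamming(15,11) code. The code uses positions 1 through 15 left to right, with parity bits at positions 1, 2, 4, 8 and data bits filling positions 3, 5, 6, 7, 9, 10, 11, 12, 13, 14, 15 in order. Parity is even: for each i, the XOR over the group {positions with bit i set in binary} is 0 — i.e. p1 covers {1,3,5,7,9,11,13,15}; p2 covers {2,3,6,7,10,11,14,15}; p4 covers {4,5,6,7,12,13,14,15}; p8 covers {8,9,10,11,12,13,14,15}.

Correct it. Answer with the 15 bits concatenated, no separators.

s1 (pos 1,3,5,7,9,11,13,15): 1⊕1⊕0⊕0⊕0⊕1⊕1⊕1 = 1
s2 (pos 2,3,6,7,10,11,14,15): 0⊕1⊕0⊕0⊕1⊕1⊕0⊕1 = 0
s4 (pos 4,5,6,7,12,13,14,15): 0⊕0⊕0⊕0⊕0⊕1⊕0⊕1 = 0
s8 (pos 8,9,10,11,12,13,14,15): 0⊕0⊕1⊕1⊕0⊕1⊕0⊕1 = 0
Syndrome s8…s1 = 0001 → error at position 1.
Flip position 1: 101000000110101 → 001000000110101

001000000110101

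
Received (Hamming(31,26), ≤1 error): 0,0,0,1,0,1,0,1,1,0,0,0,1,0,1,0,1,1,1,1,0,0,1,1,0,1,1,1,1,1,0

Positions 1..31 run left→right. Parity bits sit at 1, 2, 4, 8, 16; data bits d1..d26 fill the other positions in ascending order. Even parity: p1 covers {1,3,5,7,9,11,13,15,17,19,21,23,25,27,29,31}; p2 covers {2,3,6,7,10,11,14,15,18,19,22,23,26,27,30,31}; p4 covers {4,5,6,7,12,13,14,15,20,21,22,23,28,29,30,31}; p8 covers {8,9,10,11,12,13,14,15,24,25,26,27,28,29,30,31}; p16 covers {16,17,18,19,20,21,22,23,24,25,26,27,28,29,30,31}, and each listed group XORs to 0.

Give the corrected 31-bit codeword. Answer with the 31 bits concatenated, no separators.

s1 (pos 1,3,5,7,9,11,13,15,17,19,21,23,25,27,29,31): 0⊕0⊕0⊕0⊕1⊕0⊕1⊕1⊕1⊕1⊕0⊕1⊕0⊕1⊕1⊕0 = 0
s2 (pos 2,3,6,7,10,11,14,15,18,19,22,23,26,27,30,31): 0⊕0⊕1⊕0⊕0⊕0⊕0⊕1⊕1⊕1⊕0⊕1⊕1⊕1⊕1⊕0 = 0
s4 (pos 4,5,6,7,12,13,14,15,20,21,22,23,28,29,30,31): 1⊕0⊕1⊕0⊕0⊕1⊕0⊕1⊕1⊕0⊕0⊕1⊕1⊕1⊕1⊕0 = 1
s8 (pos 8,9,10,11,12,13,14,15,24,25,26,27,28,29,30,31): 1⊕1⊕0⊕0⊕0⊕1⊕0⊕1⊕1⊕0⊕1⊕1⊕1⊕1⊕1⊕0 = 0
s16 (pos 16,17,18,19,20,21,22,23,24,25,26,27,28,29,30,31): 0⊕1⊕1⊕1⊕1⊕0⊕0⊕1⊕1⊕0⊕1⊕1⊕1⊕1⊕1⊕0 = 1
Syndrome s16…s1 = 10100 → error at position 20.
Flip position 20: 0001010110001010111100110111110 → 0001010110001010111000110111110

0001010110001010111000110111110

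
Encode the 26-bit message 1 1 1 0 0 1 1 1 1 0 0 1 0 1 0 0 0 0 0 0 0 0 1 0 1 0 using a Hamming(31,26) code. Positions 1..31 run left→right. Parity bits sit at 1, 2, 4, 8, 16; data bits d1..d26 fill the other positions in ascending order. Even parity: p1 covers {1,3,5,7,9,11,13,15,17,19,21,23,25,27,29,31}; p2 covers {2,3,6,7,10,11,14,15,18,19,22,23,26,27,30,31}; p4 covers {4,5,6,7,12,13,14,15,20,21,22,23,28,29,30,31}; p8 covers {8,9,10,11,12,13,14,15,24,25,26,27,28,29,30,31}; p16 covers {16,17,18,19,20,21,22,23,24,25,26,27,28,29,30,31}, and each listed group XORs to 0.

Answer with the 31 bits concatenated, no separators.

0010110001111000101000000001010

Place data at non-parity positions: p1 p2 1 p4 1 1 0 p8 0 1 1 1 1 0 0 p16 1 0 1 0 0 0 0 0 0 0 0 1 0 1 0
p1 (pos 1,3,5,7,9,11,13,15,17,19,21,23,25,27,29,31): XOR of data positions = 1⊕1⊕0⊕0⊕1⊕1⊕0⊕1⊕1⊕0⊕0⊕0⊕0⊕0⊕0 = 0
p2 (pos 2,3,6,7,10,11,14,15,18,19,22,23,26,27,30,31): XOR of data positions = 1⊕1⊕0⊕1⊕1⊕0⊕0⊕0⊕1⊕0⊕0⊕0⊕0⊕1⊕0 = 0
p4 (pos 4,5,6,7,12,13,14,15,20,21,22,23,28,29,30,31): XOR of data positions = 1⊕1⊕0⊕1⊕1⊕0⊕0⊕0⊕0⊕0⊕0⊕1⊕0⊕1⊕0 = 0
p8 (pos 8,9,10,11,12,13,14,15,24,25,26,27,28,29,30,31): XOR of data positions = 0⊕1⊕1⊕1⊕1⊕0⊕0⊕0⊕0⊕0⊕0⊕1⊕0⊕1⊕0 = 0
p16 (pos 16,17,18,19,20,21,22,23,24,25,26,27,28,29,30,31): XOR of data positions = 1⊕0⊕1⊕0⊕0⊕0⊕0⊕0⊕0⊕0⊕0⊕1⊕0⊕1⊕0 = 0
Codeword: 0010110001111000101000000001010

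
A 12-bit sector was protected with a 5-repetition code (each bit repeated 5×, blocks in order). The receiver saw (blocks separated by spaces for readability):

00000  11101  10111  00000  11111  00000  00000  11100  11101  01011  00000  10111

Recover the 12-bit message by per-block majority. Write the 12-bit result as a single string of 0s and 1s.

011010011101

Block 1 (00000): 0 ones → 0
Block 2 (11101): 4 ones → 1
Block 3 (10111): 4 ones → 1
Block 4 (00000): 0 ones → 0
Block 5 (11111): 5 ones → 1
Block 6 (00000): 0 ones → 0
Block 7 (00000): 0 ones → 0
Block 8 (11100): 3 ones → 1
Block 9 (11101): 4 ones → 1
Block 10 (01011): 3 ones → 1
Block 11 (00000): 0 ones → 0
Block 12 (10111): 4 ones → 1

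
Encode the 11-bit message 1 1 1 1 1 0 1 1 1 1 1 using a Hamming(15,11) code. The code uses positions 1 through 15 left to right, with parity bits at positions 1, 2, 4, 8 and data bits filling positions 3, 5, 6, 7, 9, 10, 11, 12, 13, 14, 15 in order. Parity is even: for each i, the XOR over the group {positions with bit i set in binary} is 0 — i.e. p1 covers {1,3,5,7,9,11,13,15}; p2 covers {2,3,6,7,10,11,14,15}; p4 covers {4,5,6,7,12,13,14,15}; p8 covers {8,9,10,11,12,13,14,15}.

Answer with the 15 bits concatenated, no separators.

Place data at non-parity positions: p1 p2 1 p4 1 1 1 p8 1 0 1 1 1 1 1
p1 (pos 1,3,5,7,9,11,13,15): XOR of data positions = 1⊕1⊕1⊕1⊕1⊕1⊕1 = 1
p2 (pos 2,3,6,7,10,11,14,15): XOR of data positions = 1⊕1⊕1⊕0⊕1⊕1⊕1 = 0
p4 (pos 4,5,6,7,12,13,14,15): XOR of data positions = 1⊕1⊕1⊕1⊕1⊕1⊕1 = 1
p8 (pos 8,9,10,11,12,13,14,15): XOR of data positions = 1⊕0⊕1⊕1⊕1⊕1⊕1 = 0
Codeword: 101111101011111

101111101011111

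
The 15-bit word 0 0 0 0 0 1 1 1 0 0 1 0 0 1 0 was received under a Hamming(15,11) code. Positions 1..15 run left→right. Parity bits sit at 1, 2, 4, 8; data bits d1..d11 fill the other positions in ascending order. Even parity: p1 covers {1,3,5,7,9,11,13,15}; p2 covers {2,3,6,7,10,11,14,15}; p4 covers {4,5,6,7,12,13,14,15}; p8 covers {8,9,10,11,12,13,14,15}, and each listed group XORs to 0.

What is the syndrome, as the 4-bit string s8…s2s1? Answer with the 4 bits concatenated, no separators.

s1 (pos 1,3,5,7,9,11,13,15): 0⊕0⊕0⊕1⊕0⊕1⊕0⊕0 = 0
s2 (pos 2,3,6,7,10,11,14,15): 0⊕0⊕1⊕1⊕0⊕1⊕1⊕0 = 0
s4 (pos 4,5,6,7,12,13,14,15): 0⊕0⊕1⊕1⊕0⊕0⊕1⊕0 = 1
s8 (pos 8,9,10,11,12,13,14,15): 1⊕0⊕0⊕1⊕0⊕0⊕1⊕0 = 1
Syndrome s8…s1 = 1100 → error at position 12.

1100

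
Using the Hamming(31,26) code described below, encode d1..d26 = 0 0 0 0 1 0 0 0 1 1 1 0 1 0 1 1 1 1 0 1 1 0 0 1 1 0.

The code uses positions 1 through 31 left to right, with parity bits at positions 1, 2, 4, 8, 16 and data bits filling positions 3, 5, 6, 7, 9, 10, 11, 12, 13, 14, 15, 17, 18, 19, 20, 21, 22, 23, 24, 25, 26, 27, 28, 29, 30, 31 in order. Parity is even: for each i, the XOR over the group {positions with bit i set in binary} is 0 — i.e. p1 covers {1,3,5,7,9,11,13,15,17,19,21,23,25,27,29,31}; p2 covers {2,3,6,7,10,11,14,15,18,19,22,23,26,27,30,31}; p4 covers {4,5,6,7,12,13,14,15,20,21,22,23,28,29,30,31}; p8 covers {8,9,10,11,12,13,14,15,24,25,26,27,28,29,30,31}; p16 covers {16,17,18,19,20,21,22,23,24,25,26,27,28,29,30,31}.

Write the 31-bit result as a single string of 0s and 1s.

Place data at non-parity positions: p1 p2 0 p4 0 0 0 p8 1 0 0 0 1 1 1 p16 0 1 0 1 1 1 1 0 1 1 0 0 1 1 0
p1 (pos 1,3,5,7,9,11,13,15,17,19,21,23,25,27,29,31): XOR of data positions = 0⊕0⊕0⊕1⊕0⊕1⊕1⊕0⊕0⊕1⊕1⊕1⊕0⊕1⊕0 = 1
p2 (pos 2,3,6,7,10,11,14,15,18,19,22,23,26,27,30,31): XOR of data positions = 0⊕0⊕0⊕0⊕0⊕1⊕1⊕1⊕0⊕1⊕1⊕1⊕0⊕1⊕0 = 1
p4 (pos 4,5,6,7,12,13,14,15,20,21,22,23,28,29,30,31): XOR of data positions = 0⊕0⊕0⊕0⊕1⊕1⊕1⊕1⊕1⊕1⊕1⊕0⊕1⊕1⊕0 = 1
p8 (pos 8,9,10,11,12,13,14,15,24,25,26,27,28,29,30,31): XOR of data positions = 1⊕0⊕0⊕0⊕1⊕1⊕1⊕0⊕1⊕1⊕0⊕0⊕1⊕1⊕0 = 0
p16 (pos 16,17,18,19,20,21,22,23,24,25,26,27,28,29,30,31): XOR of data positions = 0⊕1⊕0⊕1⊕1⊕1⊕1⊕0⊕1⊕1⊕0⊕0⊕1⊕1⊕0 = 1
Codeword: 1101000010001111010111101100110

1101000010001111010111101100110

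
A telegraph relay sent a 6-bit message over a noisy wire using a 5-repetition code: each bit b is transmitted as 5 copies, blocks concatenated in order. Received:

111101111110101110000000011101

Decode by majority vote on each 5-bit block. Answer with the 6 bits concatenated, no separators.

111001

Block 1 (11110): 4 ones → 1
Block 2 (11111): 5 ones → 1
Block 3 (10101): 3 ones → 1
Block 4 (11000): 2 ones → 0
Block 5 (00000): 0 ones → 0
Block 6 (11101): 4 ones → 1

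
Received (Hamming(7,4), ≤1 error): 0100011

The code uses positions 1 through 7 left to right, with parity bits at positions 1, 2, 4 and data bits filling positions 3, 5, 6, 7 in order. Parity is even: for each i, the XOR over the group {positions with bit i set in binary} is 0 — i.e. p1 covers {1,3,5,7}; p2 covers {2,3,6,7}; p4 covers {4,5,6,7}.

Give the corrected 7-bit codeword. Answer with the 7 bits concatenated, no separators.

s1 (pos 1,3,5,7): 0⊕0⊕0⊕1 = 1
s2 (pos 2,3,6,7): 1⊕0⊕1⊕1 = 1
s4 (pos 4,5,6,7): 0⊕0⊕1⊕1 = 0
Syndrome s4…s1 = 011 → error at position 3.
Flip position 3: 0100011 → 0110011

0110011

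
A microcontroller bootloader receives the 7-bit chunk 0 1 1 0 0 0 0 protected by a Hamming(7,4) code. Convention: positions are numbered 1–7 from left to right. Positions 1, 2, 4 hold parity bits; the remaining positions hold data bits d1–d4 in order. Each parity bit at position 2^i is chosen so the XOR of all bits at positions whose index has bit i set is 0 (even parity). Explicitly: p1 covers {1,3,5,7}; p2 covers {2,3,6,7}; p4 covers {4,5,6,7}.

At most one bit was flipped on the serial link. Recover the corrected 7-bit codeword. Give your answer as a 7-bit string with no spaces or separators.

1110000

s1 (pos 1,3,5,7): 0⊕1⊕0⊕0 = 1
s2 (pos 2,3,6,7): 1⊕1⊕0⊕0 = 0
s4 (pos 4,5,6,7): 0⊕0⊕0⊕0 = 0
Syndrome s4…s1 = 001 → error at position 1.
Flip position 1: 0110000 → 1110000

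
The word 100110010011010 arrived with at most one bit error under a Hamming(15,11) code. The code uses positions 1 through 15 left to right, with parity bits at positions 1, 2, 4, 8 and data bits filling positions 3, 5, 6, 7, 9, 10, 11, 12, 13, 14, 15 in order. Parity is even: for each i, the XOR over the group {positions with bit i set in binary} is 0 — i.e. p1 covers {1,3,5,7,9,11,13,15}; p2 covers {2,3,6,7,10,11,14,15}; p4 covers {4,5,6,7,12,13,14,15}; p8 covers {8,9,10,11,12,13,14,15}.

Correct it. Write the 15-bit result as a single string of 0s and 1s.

000110010011010

s1 (pos 1,3,5,7,9,11,13,15): 1⊕0⊕1⊕0⊕0⊕1⊕0⊕0 = 1
s2 (pos 2,3,6,7,10,11,14,15): 0⊕0⊕0⊕0⊕0⊕1⊕1⊕0 = 0
s4 (pos 4,5,6,7,12,13,14,15): 1⊕1⊕0⊕0⊕1⊕0⊕1⊕0 = 0
s8 (pos 8,9,10,11,12,13,14,15): 1⊕0⊕0⊕1⊕1⊕0⊕1⊕0 = 0
Syndrome s8…s1 = 0001 → error at position 1.
Flip position 1: 100110010011010 → 000110010011010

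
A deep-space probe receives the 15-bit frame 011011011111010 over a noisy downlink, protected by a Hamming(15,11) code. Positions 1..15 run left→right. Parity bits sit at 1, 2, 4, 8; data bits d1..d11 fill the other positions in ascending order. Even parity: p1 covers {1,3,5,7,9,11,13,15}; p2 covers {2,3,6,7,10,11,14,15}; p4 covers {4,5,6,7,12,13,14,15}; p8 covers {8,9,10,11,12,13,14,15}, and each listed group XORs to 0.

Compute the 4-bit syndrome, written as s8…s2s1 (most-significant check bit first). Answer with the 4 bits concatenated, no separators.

0000

s1 (pos 1,3,5,7,9,11,13,15): 0⊕1⊕1⊕0⊕1⊕1⊕0⊕0 = 0
s2 (pos 2,3,6,7,10,11,14,15): 1⊕1⊕1⊕0⊕1⊕1⊕1⊕0 = 0
s4 (pos 4,5,6,7,12,13,14,15): 0⊕1⊕1⊕0⊕1⊕0⊕1⊕0 = 0
s8 (pos 8,9,10,11,12,13,14,15): 1⊕1⊕1⊕1⊕1⊕0⊕1⊕0 = 0
Syndrome s8…s1 = 0000 → no error.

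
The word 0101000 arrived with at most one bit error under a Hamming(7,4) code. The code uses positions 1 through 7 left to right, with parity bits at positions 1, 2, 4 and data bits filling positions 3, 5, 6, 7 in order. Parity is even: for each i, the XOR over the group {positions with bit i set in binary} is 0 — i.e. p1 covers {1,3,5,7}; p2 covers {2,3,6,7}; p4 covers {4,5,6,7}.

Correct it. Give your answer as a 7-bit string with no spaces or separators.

s1 (pos 1,3,5,7): 0⊕0⊕0⊕0 = 0
s2 (pos 2,3,6,7): 1⊕0⊕0⊕0 = 1
s4 (pos 4,5,6,7): 1⊕0⊕0⊕0 = 1
Syndrome s4…s1 = 110 → error at position 6.
Flip position 6: 0101000 → 0101010

0101010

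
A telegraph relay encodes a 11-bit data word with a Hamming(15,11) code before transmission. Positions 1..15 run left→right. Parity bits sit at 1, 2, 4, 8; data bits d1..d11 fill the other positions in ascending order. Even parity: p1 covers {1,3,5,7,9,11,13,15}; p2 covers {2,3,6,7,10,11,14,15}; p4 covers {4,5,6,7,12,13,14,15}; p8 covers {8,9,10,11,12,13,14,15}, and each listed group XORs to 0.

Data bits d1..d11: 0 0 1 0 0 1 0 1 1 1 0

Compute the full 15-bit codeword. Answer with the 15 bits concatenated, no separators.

110001000101110

Place data at non-parity positions: p1 p2 0 p4 0 1 0 p8 0 1 0 1 1 1 0
p1 (pos 1,3,5,7,9,11,13,15): XOR of data positions = 0⊕0⊕0⊕0⊕0⊕1⊕0 = 1
p2 (pos 2,3,6,7,10,11,14,15): XOR of data positions = 0⊕1⊕0⊕1⊕0⊕1⊕0 = 1
p4 (pos 4,5,6,7,12,13,14,15): XOR of data positions = 0⊕1⊕0⊕1⊕1⊕1⊕0 = 0
p8 (pos 8,9,10,11,12,13,14,15): XOR of data positions = 0⊕1⊕0⊕1⊕1⊕1⊕0 = 0
Codeword: 110001000101110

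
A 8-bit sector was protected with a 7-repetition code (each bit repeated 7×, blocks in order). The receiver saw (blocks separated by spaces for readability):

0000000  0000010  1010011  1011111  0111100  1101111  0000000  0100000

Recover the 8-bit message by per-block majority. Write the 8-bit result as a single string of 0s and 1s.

Block 1 (0000000): 0 ones → 0
Block 2 (0000010): 1 one → 0
Block 3 (1010011): 4 ones → 1
Block 4 (1011111): 6 ones → 1
Block 5 (0111100): 4 ones → 1
Block 6 (1101111): 6 ones → 1
Block 7 (0000000): 0 ones → 0
Block 8 (0100000): 1 one → 0

00111100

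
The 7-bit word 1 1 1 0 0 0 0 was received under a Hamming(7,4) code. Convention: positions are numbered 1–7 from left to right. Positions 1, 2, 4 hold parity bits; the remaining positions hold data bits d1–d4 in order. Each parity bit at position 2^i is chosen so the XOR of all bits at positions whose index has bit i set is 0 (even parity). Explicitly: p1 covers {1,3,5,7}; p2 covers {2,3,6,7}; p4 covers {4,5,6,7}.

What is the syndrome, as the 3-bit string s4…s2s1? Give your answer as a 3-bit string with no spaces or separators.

s1 (pos 1,3,5,7): 1⊕1⊕0⊕0 = 0
s2 (pos 2,3,6,7): 1⊕1⊕0⊕0 = 0
s4 (pos 4,5,6,7): 0⊕0⊕0⊕0 = 0
Syndrome s4…s1 = 000 → no error.

000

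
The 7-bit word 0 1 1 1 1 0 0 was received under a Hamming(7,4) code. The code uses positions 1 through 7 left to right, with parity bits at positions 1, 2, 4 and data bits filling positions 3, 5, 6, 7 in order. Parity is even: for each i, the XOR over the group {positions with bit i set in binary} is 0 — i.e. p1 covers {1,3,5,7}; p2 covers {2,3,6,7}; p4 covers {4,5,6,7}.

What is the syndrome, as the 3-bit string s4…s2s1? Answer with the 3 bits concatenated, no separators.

s1 (pos 1,3,5,7): 0⊕1⊕1⊕0 = 0
s2 (pos 2,3,6,7): 1⊕1⊕0⊕0 = 0
s4 (pos 4,5,6,7): 1⊕1⊕0⊕0 = 0
Syndrome s4…s1 = 000 → no error.

000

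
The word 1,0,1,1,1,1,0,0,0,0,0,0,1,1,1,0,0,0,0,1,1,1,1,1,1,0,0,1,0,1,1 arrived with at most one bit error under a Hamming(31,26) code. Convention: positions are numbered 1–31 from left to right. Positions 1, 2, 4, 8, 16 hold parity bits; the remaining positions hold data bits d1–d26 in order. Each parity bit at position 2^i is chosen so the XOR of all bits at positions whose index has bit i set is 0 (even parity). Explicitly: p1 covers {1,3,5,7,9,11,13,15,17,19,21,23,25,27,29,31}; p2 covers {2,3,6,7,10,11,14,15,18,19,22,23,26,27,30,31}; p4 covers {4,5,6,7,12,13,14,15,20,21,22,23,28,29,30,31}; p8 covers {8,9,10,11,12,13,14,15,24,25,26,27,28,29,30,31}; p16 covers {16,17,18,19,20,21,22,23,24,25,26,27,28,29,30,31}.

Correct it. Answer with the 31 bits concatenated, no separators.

1011110000001110000101111001011

s1 (pos 1,3,5,7,9,11,13,15,17,19,21,23,25,27,29,31): 1⊕1⊕1⊕0⊕0⊕0⊕1⊕1⊕0⊕0⊕1⊕1⊕1⊕0⊕0⊕1 = 1
s2 (pos 2,3,6,7,10,11,14,15,18,19,22,23,26,27,30,31): 0⊕1⊕1⊕0⊕0⊕0⊕1⊕1⊕0⊕0⊕1⊕1⊕0⊕0⊕1⊕1 = 0
s4 (pos 4,5,6,7,12,13,14,15,20,21,22,23,28,29,30,31): 1⊕1⊕1⊕0⊕0⊕1⊕1⊕1⊕1⊕1⊕1⊕1⊕1⊕0⊕1⊕1 = 1
s8 (pos 8,9,10,11,12,13,14,15,24,25,26,27,28,29,30,31): 0⊕0⊕0⊕0⊕0⊕1⊕1⊕1⊕1⊕1⊕0⊕0⊕1⊕0⊕1⊕1 = 0
s16 (pos 16,17,18,19,20,21,22,23,24,25,26,27,28,29,30,31): 0⊕0⊕0⊕0⊕1⊕1⊕1⊕1⊕1⊕1⊕0⊕0⊕1⊕0⊕1⊕1 = 1
Syndrome s16…s1 = 10101 → error at position 21.
Flip position 21: 1011110000001110000111111001011 → 1011110000001110000101111001011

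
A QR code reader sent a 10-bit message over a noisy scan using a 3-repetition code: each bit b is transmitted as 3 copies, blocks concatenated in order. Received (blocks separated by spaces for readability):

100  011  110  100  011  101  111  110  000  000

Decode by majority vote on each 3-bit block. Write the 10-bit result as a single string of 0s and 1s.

0110111100

Block 1 (100): 1 one → 0
Block 2 (011): 2 ones → 1
Block 3 (110): 2 ones → 1
Block 4 (100): 1 one → 0
Block 5 (011): 2 ones → 1
Block 6 (101): 2 ones → 1
Block 7 (111): 3 ones → 1
Block 8 (110): 2 ones → 1
Block 9 (000): 0 ones → 0
Block 10 (000): 0 ones → 0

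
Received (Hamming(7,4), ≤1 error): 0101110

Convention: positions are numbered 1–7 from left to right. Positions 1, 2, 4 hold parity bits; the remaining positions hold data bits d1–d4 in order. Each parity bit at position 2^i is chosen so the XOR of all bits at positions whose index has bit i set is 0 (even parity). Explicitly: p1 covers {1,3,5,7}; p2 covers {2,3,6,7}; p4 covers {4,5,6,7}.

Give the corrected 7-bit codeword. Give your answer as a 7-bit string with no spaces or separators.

s1 (pos 1,3,5,7): 0⊕0⊕1⊕0 = 1
s2 (pos 2,3,6,7): 1⊕0⊕1⊕0 = 0
s4 (pos 4,5,6,7): 1⊕1⊕1⊕0 = 1
Syndrome s4…s1 = 101 → error at position 5.
Flip position 5: 0101110 → 0101010

0101010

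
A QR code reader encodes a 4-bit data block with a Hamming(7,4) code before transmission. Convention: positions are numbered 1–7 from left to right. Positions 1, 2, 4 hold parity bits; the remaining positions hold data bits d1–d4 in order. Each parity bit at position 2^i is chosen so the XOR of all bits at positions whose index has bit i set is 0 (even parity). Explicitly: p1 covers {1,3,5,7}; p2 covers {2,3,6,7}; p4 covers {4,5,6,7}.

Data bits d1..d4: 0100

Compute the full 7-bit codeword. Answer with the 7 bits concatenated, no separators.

1001100

Place data at non-parity positions: p1 p2 0 p4 1 0 0
p1 (pos 1,3,5,7): XOR of data positions = 0⊕1⊕0 = 1
p2 (pos 2,3,6,7): XOR of data positions = 0⊕0⊕0 = 0
p4 (pos 4,5,6,7): XOR of data positions = 1⊕0⊕0 = 1
Codeword: 1001100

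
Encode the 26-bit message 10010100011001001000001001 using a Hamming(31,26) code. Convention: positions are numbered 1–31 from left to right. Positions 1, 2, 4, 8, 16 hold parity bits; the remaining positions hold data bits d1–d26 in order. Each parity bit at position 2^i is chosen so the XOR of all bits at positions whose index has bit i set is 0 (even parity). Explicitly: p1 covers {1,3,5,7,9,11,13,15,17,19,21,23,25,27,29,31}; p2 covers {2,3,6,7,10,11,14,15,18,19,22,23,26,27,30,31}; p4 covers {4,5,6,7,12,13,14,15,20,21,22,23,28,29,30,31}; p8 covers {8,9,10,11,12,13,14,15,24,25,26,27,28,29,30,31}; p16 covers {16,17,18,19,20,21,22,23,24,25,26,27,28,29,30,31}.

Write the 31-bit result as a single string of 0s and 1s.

Place data at non-parity positions: p1 p2 1 p4 0 0 1 p8 0 1 0 0 0 1 1 p16 0 0 1 0 0 1 0 0 0 0 0 1 0 0 1
p1 (pos 1,3,5,7,9,11,13,15,17,19,21,23,25,27,29,31): XOR of data positions = 1⊕0⊕1⊕0⊕0⊕0⊕1⊕0⊕1⊕0⊕0⊕0⊕0⊕0⊕1 = 1
p2 (pos 2,3,6,7,10,11,14,15,18,19,22,23,26,27,30,31): XOR of data positions = 1⊕0⊕1⊕1⊕0⊕1⊕1⊕0⊕1⊕1⊕0⊕0⊕0⊕0⊕1 = 0
p4 (pos 4,5,6,7,12,13,14,15,20,21,22,23,28,29,30,31): XOR of data positions = 0⊕0⊕1⊕0⊕0⊕1⊕1⊕0⊕0⊕1⊕0⊕1⊕0⊕0⊕1 = 0
p8 (pos 8,9,10,11,12,13,14,15,24,25,26,27,28,29,30,31): XOR of data positions = 0⊕1⊕0⊕0⊕0⊕1⊕1⊕0⊕0⊕0⊕0⊕1⊕0⊕0⊕1 = 1
p16 (pos 16,17,18,19,20,21,22,23,24,25,26,27,28,29,30,31): XOR of data positions = 0⊕0⊕1⊕0⊕0⊕1⊕0⊕0⊕0⊕0⊕0⊕1⊕0⊕0⊕1 = 0
Codeword: 1010001101000110001001000001001

1010001101000110001001000001001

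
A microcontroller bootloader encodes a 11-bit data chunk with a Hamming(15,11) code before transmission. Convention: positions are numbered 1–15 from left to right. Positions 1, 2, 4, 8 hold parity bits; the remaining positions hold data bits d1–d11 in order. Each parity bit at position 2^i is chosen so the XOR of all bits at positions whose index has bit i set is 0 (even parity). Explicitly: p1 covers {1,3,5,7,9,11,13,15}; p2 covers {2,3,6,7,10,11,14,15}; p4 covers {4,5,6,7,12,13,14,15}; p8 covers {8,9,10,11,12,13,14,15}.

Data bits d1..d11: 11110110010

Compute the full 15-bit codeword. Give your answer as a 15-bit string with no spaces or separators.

001011110110010

Place data at non-parity positions: p1 p2 1 p4 1 1 1 p8 0 1 1 0 0 1 0
p1 (pos 1,3,5,7,9,11,13,15): XOR of data positions = 1⊕1⊕1⊕0⊕1⊕0⊕0 = 0
p2 (pos 2,3,6,7,10,11,14,15): XOR of data positions = 1⊕1⊕1⊕1⊕1⊕1⊕0 = 0
p4 (pos 4,5,6,7,12,13,14,15): XOR of data positions = 1⊕1⊕1⊕0⊕0⊕1⊕0 = 0
p8 (pos 8,9,10,11,12,13,14,15): XOR of data positions = 0⊕1⊕1⊕0⊕0⊕1⊕0 = 1
Codeword: 001011110110010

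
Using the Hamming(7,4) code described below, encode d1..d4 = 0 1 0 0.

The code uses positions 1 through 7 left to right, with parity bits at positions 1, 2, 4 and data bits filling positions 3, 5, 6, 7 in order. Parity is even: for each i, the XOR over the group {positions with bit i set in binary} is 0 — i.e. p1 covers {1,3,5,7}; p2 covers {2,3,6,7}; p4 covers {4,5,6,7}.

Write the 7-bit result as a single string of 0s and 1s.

1001100

Place data at non-parity positions: p1 p2 0 p4 1 0 0
p1 (pos 1,3,5,7): XOR of data positions = 0⊕1⊕0 = 1
p2 (pos 2,3,6,7): XOR of data positions = 0⊕0⊕0 = 0
p4 (pos 4,5,6,7): XOR of data positions = 1⊕0⊕0 = 1
Codeword: 1001100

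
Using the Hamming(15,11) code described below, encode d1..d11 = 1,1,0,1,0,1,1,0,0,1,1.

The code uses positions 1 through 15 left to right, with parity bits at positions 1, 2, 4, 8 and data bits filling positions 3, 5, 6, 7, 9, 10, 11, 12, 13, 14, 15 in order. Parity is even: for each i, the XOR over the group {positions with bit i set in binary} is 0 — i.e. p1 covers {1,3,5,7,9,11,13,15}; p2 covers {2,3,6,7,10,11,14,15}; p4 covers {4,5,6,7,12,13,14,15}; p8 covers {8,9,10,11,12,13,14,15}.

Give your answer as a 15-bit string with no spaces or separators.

101010100110011

Place data at non-parity positions: p1 p2 1 p4 1 0 1 p8 0 1 1 0 0 1 1
p1 (pos 1,3,5,7,9,11,13,15): XOR of data positions = 1⊕1⊕1⊕0⊕1⊕0⊕1 = 1
p2 (pos 2,3,6,7,10,11,14,15): XOR of data positions = 1⊕0⊕1⊕1⊕1⊕1⊕1 = 0
p4 (pos 4,5,6,7,12,13,14,15): XOR of data positions = 1⊕0⊕1⊕0⊕0⊕1⊕1 = 0
p8 (pos 8,9,10,11,12,13,14,15): XOR of data positions = 0⊕1⊕1⊕0⊕0⊕1⊕1 = 0
Codeword: 101010100110011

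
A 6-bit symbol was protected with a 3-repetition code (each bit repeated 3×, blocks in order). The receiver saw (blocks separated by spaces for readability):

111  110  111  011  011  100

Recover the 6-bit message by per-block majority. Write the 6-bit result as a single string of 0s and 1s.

Block 1 (111): 3 ones → 1
Block 2 (110): 2 ones → 1
Block 3 (111): 3 ones → 1
Block 4 (011): 2 ones → 1
Block 5 (011): 2 ones → 1
Block 6 (100): 1 one → 0

111110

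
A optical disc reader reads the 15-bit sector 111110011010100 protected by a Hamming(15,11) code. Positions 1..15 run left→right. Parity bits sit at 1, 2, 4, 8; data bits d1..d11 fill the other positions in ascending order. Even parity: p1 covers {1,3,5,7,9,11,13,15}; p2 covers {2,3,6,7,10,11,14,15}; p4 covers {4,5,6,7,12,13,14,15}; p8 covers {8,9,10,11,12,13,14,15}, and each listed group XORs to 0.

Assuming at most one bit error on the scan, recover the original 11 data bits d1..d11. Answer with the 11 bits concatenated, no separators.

s1 (pos 1,3,5,7,9,11,13,15): 1⊕1⊕1⊕0⊕1⊕1⊕1⊕0 = 0
s2 (pos 2,3,6,7,10,11,14,15): 1⊕1⊕0⊕0⊕0⊕1⊕0⊕0 = 1
s4 (pos 4,5,6,7,12,13,14,15): 1⊕1⊕0⊕0⊕0⊕1⊕0⊕0 = 1
s8 (pos 8,9,10,11,12,13,14,15): 1⊕1⊕0⊕1⊕0⊕1⊕0⊕0 = 0
Syndrome s8…s1 = 0110 → error at position 6.
Flip position 6: 111110011010100 → 111111011010100
Read data bits from positions 3,5,6,7,9,10,11,12,13,14,15: 11101010100

11101010100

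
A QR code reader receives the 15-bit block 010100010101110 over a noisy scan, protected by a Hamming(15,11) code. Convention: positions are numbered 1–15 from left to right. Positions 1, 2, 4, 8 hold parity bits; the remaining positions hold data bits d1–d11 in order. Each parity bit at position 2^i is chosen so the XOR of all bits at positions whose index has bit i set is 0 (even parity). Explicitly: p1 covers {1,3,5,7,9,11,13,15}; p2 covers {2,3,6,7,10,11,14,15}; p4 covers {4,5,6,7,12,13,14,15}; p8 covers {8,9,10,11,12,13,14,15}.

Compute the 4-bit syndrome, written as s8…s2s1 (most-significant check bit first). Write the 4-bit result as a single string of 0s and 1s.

1011

s1 (pos 1,3,5,7,9,11,13,15): 0⊕0⊕0⊕0⊕0⊕0⊕1⊕0 = 1
s2 (pos 2,3,6,7,10,11,14,15): 1⊕0⊕0⊕0⊕1⊕0⊕1⊕0 = 1
s4 (pos 4,5,6,7,12,13,14,15): 1⊕0⊕0⊕0⊕1⊕1⊕1⊕0 = 0
s8 (pos 8,9,10,11,12,13,14,15): 1⊕0⊕1⊕0⊕1⊕1⊕1⊕0 = 1
Syndrome s8…s1 = 1011 → error at position 11.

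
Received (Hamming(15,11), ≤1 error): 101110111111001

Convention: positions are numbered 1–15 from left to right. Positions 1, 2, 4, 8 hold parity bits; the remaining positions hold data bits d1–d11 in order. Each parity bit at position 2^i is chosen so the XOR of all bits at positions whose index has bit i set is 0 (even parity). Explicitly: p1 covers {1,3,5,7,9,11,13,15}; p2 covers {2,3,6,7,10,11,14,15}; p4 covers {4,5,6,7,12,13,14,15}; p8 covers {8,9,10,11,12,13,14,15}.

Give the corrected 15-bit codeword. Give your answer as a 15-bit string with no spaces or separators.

101110011111001

s1 (pos 1,3,5,7,9,11,13,15): 1⊕1⊕1⊕1⊕1⊕1⊕0⊕1 = 1
s2 (pos 2,3,6,7,10,11,14,15): 0⊕1⊕0⊕1⊕1⊕1⊕0⊕1 = 1
s4 (pos 4,5,6,7,12,13,14,15): 1⊕1⊕0⊕1⊕1⊕0⊕0⊕1 = 1
s8 (pos 8,9,10,11,12,13,14,15): 1⊕1⊕1⊕1⊕1⊕0⊕0⊕1 = 0
Syndrome s8…s1 = 0111 → error at position 7.
Flip position 7: 101110111111001 → 101110011111001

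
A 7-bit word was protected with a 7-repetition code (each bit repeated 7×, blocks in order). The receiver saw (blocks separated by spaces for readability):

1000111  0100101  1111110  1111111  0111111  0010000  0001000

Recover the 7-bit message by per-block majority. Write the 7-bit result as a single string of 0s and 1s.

1011100

Block 1 (1000111): 4 ones → 1
Block 2 (0100101): 3 ones → 0
Block 3 (1111110): 6 ones → 1
Block 4 (1111111): 7 ones → 1
Block 5 (0111111): 6 ones → 1
Block 6 (0010000): 1 one → 0
Block 7 (0001000): 1 one → 0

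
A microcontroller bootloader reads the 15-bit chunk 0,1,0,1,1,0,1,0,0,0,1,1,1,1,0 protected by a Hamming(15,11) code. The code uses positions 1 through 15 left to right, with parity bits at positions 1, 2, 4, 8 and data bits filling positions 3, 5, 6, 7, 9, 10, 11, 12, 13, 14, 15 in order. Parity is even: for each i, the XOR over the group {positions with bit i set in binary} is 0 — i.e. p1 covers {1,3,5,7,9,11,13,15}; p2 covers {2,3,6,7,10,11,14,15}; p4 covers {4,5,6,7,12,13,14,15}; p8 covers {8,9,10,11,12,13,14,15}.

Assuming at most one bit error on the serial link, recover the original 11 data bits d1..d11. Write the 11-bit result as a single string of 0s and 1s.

01010011110

s1 (pos 1,3,5,7,9,11,13,15): 0⊕0⊕1⊕1⊕0⊕1⊕1⊕0 = 0
s2 (pos 2,3,6,7,10,11,14,15): 1⊕0⊕0⊕1⊕0⊕1⊕1⊕0 = 0
s4 (pos 4,5,6,7,12,13,14,15): 1⊕1⊕0⊕1⊕1⊕1⊕1⊕0 = 0
s8 (pos 8,9,10,11,12,13,14,15): 0⊕0⊕0⊕1⊕1⊕1⊕1⊕0 = 0
Syndrome s8…s1 = 0000 → no error.
Read data bits from positions 3,5,6,7,9,10,11,12,13,14,15: 01010011110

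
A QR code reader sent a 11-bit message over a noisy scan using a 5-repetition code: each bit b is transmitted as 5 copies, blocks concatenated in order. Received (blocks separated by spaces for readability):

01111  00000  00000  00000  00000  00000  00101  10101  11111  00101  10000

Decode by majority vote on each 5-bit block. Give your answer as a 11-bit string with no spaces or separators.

10000001100

Block 1 (01111): 4 ones → 1
Block 2 (00000): 0 ones → 0
Block 3 (00000): 0 ones → 0
Block 4 (00000): 0 ones → 0
Block 5 (00000): 0 ones → 0
Block 6 (00000): 0 ones → 0
Block 7 (00101): 2 ones → 0
Block 8 (10101): 3 ones → 1
Block 9 (11111): 5 ones → 1
Block 10 (00101): 2 ones → 0
Block 11 (10000): 1 one → 0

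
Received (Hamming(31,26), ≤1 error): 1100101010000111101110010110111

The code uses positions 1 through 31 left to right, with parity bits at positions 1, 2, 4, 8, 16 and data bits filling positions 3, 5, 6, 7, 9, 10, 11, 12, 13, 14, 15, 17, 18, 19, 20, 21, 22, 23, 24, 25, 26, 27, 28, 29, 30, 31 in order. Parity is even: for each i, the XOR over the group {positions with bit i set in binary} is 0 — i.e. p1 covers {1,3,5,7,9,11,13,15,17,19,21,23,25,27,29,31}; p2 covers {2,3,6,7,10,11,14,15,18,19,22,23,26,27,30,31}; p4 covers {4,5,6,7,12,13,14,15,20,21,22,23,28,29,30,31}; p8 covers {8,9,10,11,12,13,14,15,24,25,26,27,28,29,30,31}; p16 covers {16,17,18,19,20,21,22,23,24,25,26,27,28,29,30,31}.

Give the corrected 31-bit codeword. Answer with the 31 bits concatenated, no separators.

s1 (pos 1,3,5,7,9,11,13,15,17,19,21,23,25,27,29,31): 1⊕0⊕1⊕1⊕1⊕0⊕0⊕1⊕1⊕1⊕1⊕0⊕0⊕1⊕1⊕1 = 1
s2 (pos 2,3,6,7,10,11,14,15,18,19,22,23,26,27,30,31): 1⊕0⊕0⊕1⊕0⊕0⊕1⊕1⊕0⊕1⊕0⊕0⊕1⊕1⊕1⊕1 = 1
s4 (pos 4,5,6,7,12,13,14,15,20,21,22,23,28,29,30,31): 0⊕1⊕0⊕1⊕0⊕0⊕1⊕1⊕1⊕1⊕0⊕0⊕0⊕1⊕1⊕1 = 1
s8 (pos 8,9,10,11,12,13,14,15,24,25,26,27,28,29,30,31): 0⊕1⊕0⊕0⊕0⊕0⊕1⊕1⊕1⊕0⊕1⊕1⊕0⊕1⊕1⊕1 = 1
s16 (pos 16,17,18,19,20,21,22,23,24,25,26,27,28,29,30,31): 1⊕1⊕0⊕1⊕1⊕1⊕0⊕0⊕1⊕0⊕1⊕1⊕0⊕1⊕1⊕1 = 1
Syndrome s16…s1 = 11111 → error at position 31.
Flip position 31: 1100101010000111101110010110111 → 1100101010000111101110010110110

1100101010000111101110010110110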